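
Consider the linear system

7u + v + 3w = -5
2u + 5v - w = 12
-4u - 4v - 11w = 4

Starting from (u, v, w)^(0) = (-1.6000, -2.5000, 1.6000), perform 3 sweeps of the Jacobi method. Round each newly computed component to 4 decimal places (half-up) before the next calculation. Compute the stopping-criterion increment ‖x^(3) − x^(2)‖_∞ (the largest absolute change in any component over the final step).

1.0454

Iteration 1:
  u = (-5 - (1)·-2.5000 - (3)·1.6000) / (7) = -1.0429
  v = (12 - (2)·-1.6000 - (-1)·1.6000) / (5) = 3.3600
  w = (4 - (-4)·-1.6000 - (-4)·-2.5000) / (-11) = 1.1273
Iteration 2:
  u = (-5 - (1)·3.3600 - (3)·1.1273) / (7) = -1.6774
  v = (12 - (2)·-1.0429 - (-1)·1.1273) / (5) = 3.0426
  w = (4 - (-4)·-1.0429 - (-4)·3.3600) / (-11) = -1.2062
Iteration 3:
  u = (-5 - (1)·3.0426 - (3)·-1.2062) / (7) = -0.6320
  v = (12 - (2)·-1.6774 - (-1)·-1.2062) / (5) = 2.8297
  w = (4 - (-4)·-1.6774 - (-4)·3.0426) / (-11) = -0.8601
Change: (1.0454, -0.2129, 0.3461) → max |·| = 1.0454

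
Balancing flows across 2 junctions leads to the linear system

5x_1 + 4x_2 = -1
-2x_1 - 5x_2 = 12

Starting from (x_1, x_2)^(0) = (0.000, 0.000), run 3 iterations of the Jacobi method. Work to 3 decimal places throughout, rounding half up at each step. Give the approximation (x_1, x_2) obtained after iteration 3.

Iteration 1:
  x_1 = (-1 - (4)·0.000) / (5) = -0.200
  x_2 = (12 - (-2)·0.000) / (-5) = -2.400
Iteration 2:
  x_1 = (-1 - (4)·-2.400) / (5) = 1.720
  x_2 = (12 - (-2)·-0.200) / (-5) = -2.320
Iteration 3:
  x_1 = (-1 - (4)·-2.320) / (5) = 1.656
  x_2 = (12 - (-2)·1.720) / (-5) = -3.088

(1.656, -3.088)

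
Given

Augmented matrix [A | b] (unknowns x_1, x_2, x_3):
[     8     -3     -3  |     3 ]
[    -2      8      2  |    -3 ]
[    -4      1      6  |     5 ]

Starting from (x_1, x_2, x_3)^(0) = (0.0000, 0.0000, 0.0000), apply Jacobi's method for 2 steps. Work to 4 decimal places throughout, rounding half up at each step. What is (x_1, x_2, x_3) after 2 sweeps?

(0.5469, -0.4896, 1.1458)

Iteration 1:
  x_1 = (3 - (-3)·0.0000 - (-3)·0.0000) / (8) = 0.3750
  x_2 = (-3 - (-2)·0.0000 - (2)·0.0000) / (8) = -0.3750
  x_3 = (5 - (-4)·0.0000 - (1)·0.0000) / (6) = 0.8333
Iteration 2:
  x_1 = (3 - (-3)·-0.3750 - (-3)·0.8333) / (8) = 0.5469
  x_2 = (-3 - (-2)·0.3750 - (2)·0.8333) / (8) = -0.4896
  x_3 = (5 - (-4)·0.3750 - (1)·-0.3750) / (6) = 1.1458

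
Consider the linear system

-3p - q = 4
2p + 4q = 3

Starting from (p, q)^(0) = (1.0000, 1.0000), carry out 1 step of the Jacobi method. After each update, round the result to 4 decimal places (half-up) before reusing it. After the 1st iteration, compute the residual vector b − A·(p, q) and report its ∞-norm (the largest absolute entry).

5.3334

Iteration 1:
  p = (4 - (-1)·1.0000) / (-3) = -1.6667
  q = (3 - (2)·1.0000) / (4) = 0.2500
Residual b − A·x = (-0.7501, 5.3334); ∞-norm = 5.3334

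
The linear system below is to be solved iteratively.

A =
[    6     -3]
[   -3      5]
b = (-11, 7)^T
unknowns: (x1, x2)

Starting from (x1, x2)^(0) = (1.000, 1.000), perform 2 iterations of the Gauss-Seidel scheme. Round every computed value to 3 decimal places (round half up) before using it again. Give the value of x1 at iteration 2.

-1.533

Iteration 1:
  x1 = (-11 - (-3)·1.000) / (6) = -1.333
  x2 = (7 - (-3)·-1.333) / (5) = 0.600
Iteration 2:
  x1 = (-11 - (-3)·0.600) / (6) = -1.533
  x2 = (7 - (-3)·-1.533) / (5) = 0.480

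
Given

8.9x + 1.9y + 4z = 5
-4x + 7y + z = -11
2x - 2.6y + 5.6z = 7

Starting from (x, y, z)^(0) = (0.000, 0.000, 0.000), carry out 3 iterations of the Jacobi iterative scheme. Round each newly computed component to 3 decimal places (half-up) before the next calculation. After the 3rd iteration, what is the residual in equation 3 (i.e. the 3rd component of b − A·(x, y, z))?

Iteration 1:
  x = (5 - (1.9)·0.000 - (4)·0.000) / (8.9) = 0.562
  y = (-11 - (-4)·0.000 - (1)·0.000) / (7) = -1.571
  z = (7 - (2)·0.000 - (-2.6)·0.000) / (5.6) = 1.250
Iteration 2:
  x = (5 - (1.9)·-1.571 - (4)·1.250) / (8.9) = 0.335
  y = (-11 - (-4)·0.562 - (1)·1.250) / (7) = -1.429
  z = (7 - (2)·0.562 - (-2.6)·-1.571) / (5.6) = 0.320
Iteration 3:
  x = (5 - (1.9)·-1.429 - (4)·0.320) / (8.9) = 0.723
  y = (-11 - (-4)·0.335 - (1)·0.320) / (7) = -1.426
  z = (7 - (2)·0.335 - (-2.6)·-1.429) / (5.6) = 0.467
Residual b − A·x = (-0.593, 1.407, -0.769)

-0.769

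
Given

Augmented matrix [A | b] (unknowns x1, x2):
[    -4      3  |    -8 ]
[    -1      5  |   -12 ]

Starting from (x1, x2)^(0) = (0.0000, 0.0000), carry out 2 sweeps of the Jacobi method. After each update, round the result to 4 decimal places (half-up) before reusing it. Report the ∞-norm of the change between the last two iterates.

Iteration 1:
  x1 = (-8 - (3)·0.0000) / (-4) = 2.0000
  x2 = (-12 - (-1)·0.0000) / (5) = -2.4000
Iteration 2:
  x1 = (-8 - (3)·-2.4000) / (-4) = 0.2000
  x2 = (-12 - (-1)·2.0000) / (5) = -2.0000
Change: (-1.8000, 0.4000) → max |·| = 1.8000

1.8000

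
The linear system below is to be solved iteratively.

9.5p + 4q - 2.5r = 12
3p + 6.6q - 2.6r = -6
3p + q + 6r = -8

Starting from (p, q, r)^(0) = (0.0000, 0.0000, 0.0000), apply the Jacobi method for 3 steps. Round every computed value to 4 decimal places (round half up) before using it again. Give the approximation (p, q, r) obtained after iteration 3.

(1.6316, -2.2121, -1.6461)

Iteration 1:
  p = (12 - (4)·0.0000 - (-2.5)·0.0000) / (9.5) = 1.2632
  q = (-6 - (3)·0.0000 - (-2.6)·0.0000) / (6.6) = -0.9091
  r = (-8 - (3)·0.0000 - (1)·0.0000) / (6) = -1.3333
Iteration 2:
  p = (12 - (4)·-0.9091 - (-2.5)·-1.3333) / (9.5) = 1.2951
  q = (-6 - (3)·1.2632 - (-2.6)·-1.3333) / (6.6) = -2.0085
  r = (-8 - (3)·1.2632 - (1)·-0.9091) / (6) = -1.8134
Iteration 3:
  p = (12 - (4)·-2.0085 - (-2.5)·-1.8134) / (9.5) = 1.6316
  q = (-6 - (3)·1.2951 - (-2.6)·-1.8134) / (6.6) = -2.2121
  r = (-8 - (3)·1.2951 - (1)·-2.0085) / (6) = -1.6461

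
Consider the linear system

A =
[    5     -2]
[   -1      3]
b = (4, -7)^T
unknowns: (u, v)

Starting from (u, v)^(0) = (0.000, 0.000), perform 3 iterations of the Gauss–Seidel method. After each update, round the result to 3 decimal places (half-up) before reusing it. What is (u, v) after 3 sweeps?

Iteration 1:
  u = (4 - (-2)·0.000) / (5) = 0.800
  v = (-7 - (-1)·0.800) / (3) = -2.067
Iteration 2:
  u = (4 - (-2)·-2.067) / (5) = -0.027
  v = (-7 - (-1)·-0.027) / (3) = -2.342
Iteration 3:
  u = (4 - (-2)·-2.342) / (5) = -0.137
  v = (-7 - (-1)·-0.137) / (3) = -2.379

(-0.137, -2.379)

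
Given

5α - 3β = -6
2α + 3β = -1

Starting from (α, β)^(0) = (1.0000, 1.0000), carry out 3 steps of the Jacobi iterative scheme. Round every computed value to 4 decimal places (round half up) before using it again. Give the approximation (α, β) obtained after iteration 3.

(-1.1600, 0.8667)

Iteration 1:
  α = (-6 - (-3)·1.0000) / (5) = -0.6000
  β = (-1 - (2)·1.0000) / (3) = -1.0000
Iteration 2:
  α = (-6 - (-3)·-1.0000) / (5) = -1.8000
  β = (-1 - (2)·-0.6000) / (3) = 0.0667
Iteration 3:
  α = (-6 - (-3)·0.0667) / (5) = -1.1600
  β = (-1 - (2)·-1.8000) / (3) = 0.8667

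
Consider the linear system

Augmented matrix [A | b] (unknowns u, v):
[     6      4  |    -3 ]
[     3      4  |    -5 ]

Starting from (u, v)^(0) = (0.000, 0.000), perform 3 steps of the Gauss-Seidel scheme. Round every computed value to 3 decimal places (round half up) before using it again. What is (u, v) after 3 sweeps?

Iteration 1:
  u = (-3 - (4)·0.000) / (6) = -0.500
  v = (-5 - (3)·-0.500) / (4) = -0.875
Iteration 2:
  u = (-3 - (4)·-0.875) / (6) = 0.083
  v = (-5 - (3)·0.083) / (4) = -1.312
Iteration 3:
  u = (-3 - (4)·-1.312) / (6) = 0.375
  v = (-5 - (3)·0.375) / (4) = -1.531

(0.375, -1.531)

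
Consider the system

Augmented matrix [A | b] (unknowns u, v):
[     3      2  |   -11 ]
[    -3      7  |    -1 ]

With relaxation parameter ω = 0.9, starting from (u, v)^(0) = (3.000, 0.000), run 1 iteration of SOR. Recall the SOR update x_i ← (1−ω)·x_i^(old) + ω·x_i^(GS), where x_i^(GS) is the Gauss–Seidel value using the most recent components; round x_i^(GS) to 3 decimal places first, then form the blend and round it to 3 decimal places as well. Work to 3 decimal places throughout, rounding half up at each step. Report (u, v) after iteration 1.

Iteration 1:
  u: GS value = (-11 - (2)·0.000) / (3) = -3.667;  u ← (1−ω)·3.000 + ω·-3.667 = -3.000
  v: GS value = (-1 - (-3)·-3.000) / (7) = -1.429;  v ← (1−ω)·0.000 + ω·-1.429 = -1.286

(-3.000, -1.286)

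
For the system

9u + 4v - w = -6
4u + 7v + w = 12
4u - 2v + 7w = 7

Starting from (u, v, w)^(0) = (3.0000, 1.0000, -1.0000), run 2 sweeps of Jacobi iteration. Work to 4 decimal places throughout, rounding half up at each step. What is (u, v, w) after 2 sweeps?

Iteration 1:
  u = (-6 - (4)·1.0000 - (-1)·-1.0000) / (9) = -1.2222
  v = (12 - (4)·3.0000 - (1)·-1.0000) / (7) = 0.1429
  w = (7 - (4)·3.0000 - (-2)·1.0000) / (7) = -0.4286
Iteration 2:
  u = (-6 - (4)·0.1429 - (-1)·-0.4286) / (9) = -0.7778
  v = (12 - (4)·-1.2222 - (1)·-0.4286) / (7) = 2.4739
  w = (7 - (4)·-1.2222 - (-2)·0.1429) / (7) = 1.7392

(-0.7778, 2.4739, 1.7392)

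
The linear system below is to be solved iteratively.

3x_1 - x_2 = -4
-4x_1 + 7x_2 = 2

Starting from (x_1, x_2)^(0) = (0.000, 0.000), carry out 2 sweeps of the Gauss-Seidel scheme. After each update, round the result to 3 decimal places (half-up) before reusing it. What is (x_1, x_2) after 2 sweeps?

(-1.492, -0.567)

Iteration 1:
  x_1 = (-4 - (-1)·0.000) / (3) = -1.333
  x_2 = (2 - (-4)·-1.333) / (7) = -0.476
Iteration 2:
  x_1 = (-4 - (-1)·-0.476) / (3) = -1.492
  x_2 = (2 - (-4)·-1.492) / (7) = -0.567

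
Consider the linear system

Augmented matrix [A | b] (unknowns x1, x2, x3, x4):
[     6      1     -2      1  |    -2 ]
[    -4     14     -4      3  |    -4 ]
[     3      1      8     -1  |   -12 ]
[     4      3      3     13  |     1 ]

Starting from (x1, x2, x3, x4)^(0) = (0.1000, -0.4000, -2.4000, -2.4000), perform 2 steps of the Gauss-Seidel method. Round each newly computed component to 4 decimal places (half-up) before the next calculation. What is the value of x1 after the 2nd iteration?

Iteration 1:
  x1 = (-2 - (1)·-0.4000 - (-2)·-2.4000 - (1)·-2.4000) / (6) = -0.6667
  x2 = (-4 - (-4)·-0.6667 - (-4)·-2.4000 - (3)·-2.4000) / (14) = -0.6476
  x3 = (-12 - (3)·-0.6667 - (1)·-0.6476 - (-1)·-2.4000) / (8) = -1.4690
  x4 = (1 - (4)·-0.6667 - (3)·-0.6476 - (3)·-1.4690) / (13) = 0.7705
Iteration 2:
  x1 = (-2 - (1)·-0.6476 - (-2)·-1.4690 - (1)·0.7705) / (6) = -0.8435
  x2 = (-4 - (-4)·-0.8435 - (-4)·-1.4690 - (3)·0.7705) / (14) = -1.1115
  x3 = (-12 - (3)·-0.8435 - (1)·-1.1115 - (-1)·0.7705) / (8) = -0.9484
  x4 = (1 - (4)·-0.8435 - (3)·-1.1115 - (3)·-0.9484) / (13) = 0.8118

-0.8435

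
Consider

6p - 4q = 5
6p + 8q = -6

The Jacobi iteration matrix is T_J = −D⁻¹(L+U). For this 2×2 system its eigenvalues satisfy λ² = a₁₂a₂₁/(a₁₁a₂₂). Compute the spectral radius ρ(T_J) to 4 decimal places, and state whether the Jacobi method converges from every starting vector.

0.7071

a₁₂a₂₁/(a₁₁a₂₂) = (-4)·(6) / ((6)·(8)) = -0.500000
ρ = √|-0.500000| = √0.500000 = 0.7071
ρ < 1, so Jacobi converges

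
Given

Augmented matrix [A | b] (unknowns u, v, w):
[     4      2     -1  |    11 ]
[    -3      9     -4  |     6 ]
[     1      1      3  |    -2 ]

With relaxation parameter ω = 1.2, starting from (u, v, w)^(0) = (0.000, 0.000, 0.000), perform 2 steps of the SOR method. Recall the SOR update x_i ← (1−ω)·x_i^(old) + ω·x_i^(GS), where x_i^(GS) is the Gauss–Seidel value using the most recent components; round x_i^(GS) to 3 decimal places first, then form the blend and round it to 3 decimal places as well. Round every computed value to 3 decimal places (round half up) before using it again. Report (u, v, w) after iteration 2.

(0.478, -1.016, 0.009)

Iteration 1:
  u: GS value = (11 - (2)·0.000 - (-1)·0.000) / (4) = 2.750;  u ← (1−ω)·0.000 + ω·2.750 = 3.300
  v: GS value = (6 - (-3)·3.300 - (-4)·0.000) / (9) = 1.767;  v ← (1−ω)·0.000 + ω·1.767 = 2.120
  w: GS value = (-2 - (1)·3.300 - (1)·2.120) / (3) = -2.473;  w ← (1−ω)·0.000 + ω·-2.473 = -2.968
Iteration 2:
  u: GS value = (11 - (2)·2.120 - (-1)·-2.968) / (4) = 0.948;  u ← (1−ω)·3.300 + ω·0.948 = 0.478
  v: GS value = (6 - (-3)·0.478 - (-4)·-2.968) / (9) = -0.493;  v ← (1−ω)·2.120 + ω·-0.493 = -1.016
  w: GS value = (-2 - (1)·0.478 - (1)·-1.016) / (3) = -0.487;  w ← (1−ω)·-2.968 + ω·-0.487 = 0.009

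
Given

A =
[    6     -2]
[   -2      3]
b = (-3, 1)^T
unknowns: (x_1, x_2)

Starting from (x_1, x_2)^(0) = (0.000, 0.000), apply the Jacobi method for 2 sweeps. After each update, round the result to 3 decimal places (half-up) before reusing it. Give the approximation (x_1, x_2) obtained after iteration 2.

Iteration 1:
  x_1 = (-3 - (-2)·0.000) / (6) = -0.500
  x_2 = (1 - (-2)·0.000) / (3) = 0.333
Iteration 2:
  x_1 = (-3 - (-2)·0.333) / (6) = -0.389
  x_2 = (1 - (-2)·-0.500) / (3) = 0.000

(-0.389, 0.000)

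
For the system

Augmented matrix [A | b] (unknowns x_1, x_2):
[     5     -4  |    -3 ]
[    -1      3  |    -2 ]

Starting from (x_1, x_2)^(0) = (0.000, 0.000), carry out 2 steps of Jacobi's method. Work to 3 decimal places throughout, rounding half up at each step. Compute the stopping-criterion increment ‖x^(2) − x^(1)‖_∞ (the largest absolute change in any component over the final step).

0.534

Iteration 1:
  x_1 = (-3 - (-4)·0.000) / (5) = -0.600
  x_2 = (-2 - (-1)·0.000) / (3) = -0.667
Iteration 2:
  x_1 = (-3 - (-4)·-0.667) / (5) = -1.134
  x_2 = (-2 - (-1)·-0.600) / (3) = -0.867
Change: (-0.534, -0.200) → max |·| = 0.534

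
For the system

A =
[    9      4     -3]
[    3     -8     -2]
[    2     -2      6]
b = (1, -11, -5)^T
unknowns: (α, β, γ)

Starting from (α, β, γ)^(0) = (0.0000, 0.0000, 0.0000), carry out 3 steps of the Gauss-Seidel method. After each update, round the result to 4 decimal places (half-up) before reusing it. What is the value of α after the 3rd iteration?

Iteration 1:
  α = (1 - (4)·0.0000 - (-3)·0.0000) / (9) = 0.1111
  β = (-11 - (3)·0.1111 - (-2)·0.0000) / (-8) = 1.4167
  γ = (-5 - (2)·0.1111 - (-2)·1.4167) / (6) = -0.3981
Iteration 2:
  α = (1 - (4)·1.4167 - (-3)·-0.3981) / (9) = -0.6512
  β = (-11 - (3)·-0.6512 - (-2)·-0.3981) / (-8) = 1.2303
  γ = (-5 - (2)·-0.6512 - (-2)·1.2303) / (6) = -0.2062
Iteration 3:
  α = (1 - (4)·1.2303 - (-3)·-0.2062) / (9) = -0.5044
  β = (-11 - (3)·-0.5044 - (-2)·-0.2062) / (-8) = 1.2374
  γ = (-5 - (2)·-0.5044 - (-2)·1.2374) / (6) = -0.2527

-0.5044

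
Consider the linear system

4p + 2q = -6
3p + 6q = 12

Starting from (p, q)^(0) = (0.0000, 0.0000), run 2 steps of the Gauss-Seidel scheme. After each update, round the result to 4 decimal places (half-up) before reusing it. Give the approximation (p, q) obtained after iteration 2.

(-2.8750, 3.4375)

Iteration 1:
  p = (-6 - (2)·0.0000) / (4) = -1.5000
  q = (12 - (3)·-1.5000) / (6) = 2.7500
Iteration 2:
  p = (-6 - (2)·2.7500) / (4) = -2.8750
  q = (12 - (3)·-2.8750) / (6) = 3.4375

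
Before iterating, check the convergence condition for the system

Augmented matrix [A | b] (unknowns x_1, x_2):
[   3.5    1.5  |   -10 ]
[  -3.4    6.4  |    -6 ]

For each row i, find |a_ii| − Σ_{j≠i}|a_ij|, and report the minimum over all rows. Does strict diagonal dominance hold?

2

row 1: |3.5| − (1.5) = 2
row 2: |6.4| − (3.4) = 3
minimum over rows = 2 → strictly diagonally dominant (convergence guaranteed)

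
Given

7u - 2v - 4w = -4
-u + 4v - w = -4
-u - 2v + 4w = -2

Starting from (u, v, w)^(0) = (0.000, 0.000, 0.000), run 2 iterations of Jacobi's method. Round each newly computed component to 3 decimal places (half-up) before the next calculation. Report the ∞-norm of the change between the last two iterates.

0.643

Iteration 1:
  u = (-4 - (-2)·0.000 - (-4)·0.000) / (7) = -0.571
  v = (-4 - (-1)·0.000 - (-1)·0.000) / (4) = -1.000
  w = (-2 - (-1)·0.000 - (-2)·0.000) / (4) = -0.500
Iteration 2:
  u = (-4 - (-2)·-1.000 - (-4)·-0.500) / (7) = -1.143
  v = (-4 - (-1)·-0.571 - (-1)·-0.500) / (4) = -1.268
  w = (-2 - (-1)·-0.571 - (-2)·-1.000) / (4) = -1.143
Change: (-0.572, -0.268, -0.643) → max |·| = 0.643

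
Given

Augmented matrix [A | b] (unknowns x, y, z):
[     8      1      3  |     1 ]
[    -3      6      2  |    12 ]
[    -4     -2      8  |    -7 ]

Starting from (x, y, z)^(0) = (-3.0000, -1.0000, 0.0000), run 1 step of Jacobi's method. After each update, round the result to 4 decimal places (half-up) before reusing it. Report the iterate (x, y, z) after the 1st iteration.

Iteration 1:
  x = (1 - (1)·-1.0000 - (3)·0.0000) / (8) = 0.2500
  y = (12 - (-3)·-3.0000 - (2)·0.0000) / (6) = 0.5000
  z = (-7 - (-4)·-3.0000 - (-2)·-1.0000) / (8) = -2.6250

(0.2500, 0.5000, -2.6250)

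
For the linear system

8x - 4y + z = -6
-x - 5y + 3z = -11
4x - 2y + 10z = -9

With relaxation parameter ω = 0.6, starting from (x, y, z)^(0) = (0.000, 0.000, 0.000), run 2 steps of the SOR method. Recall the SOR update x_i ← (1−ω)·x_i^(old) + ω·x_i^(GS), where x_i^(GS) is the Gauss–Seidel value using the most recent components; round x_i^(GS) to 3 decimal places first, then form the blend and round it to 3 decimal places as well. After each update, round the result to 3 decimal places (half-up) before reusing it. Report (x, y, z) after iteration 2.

(-0.198, 1.797, -0.383)

Iteration 1:
  x: GS value = (-6 - (-4)·0.000 - (1)·0.000) / (8) = -0.750;  x ← (1−ω)·0.000 + ω·-0.750 = -0.450
  y: GS value = (-11 - (-1)·-0.450 - (3)·0.000) / (-5) = 2.290;  y ← (1−ω)·0.000 + ω·2.290 = 1.374
  z: GS value = (-9 - (4)·-0.450 - (-2)·1.374) / (10) = -0.445;  z ← (1−ω)·0.000 + ω·-0.445 = -0.267
Iteration 2:
  x: GS value = (-6 - (-4)·1.374 - (1)·-0.267) / (8) = -0.030;  x ← (1−ω)·-0.450 + ω·-0.030 = -0.198
  y: GS value = (-11 - (-1)·-0.198 - (3)·-0.267) / (-5) = 2.079;  y ← (1−ω)·1.374 + ω·2.079 = 1.797
  z: GS value = (-9 - (4)·-0.198 - (-2)·1.797) / (10) = -0.461;  z ← (1−ω)·-0.267 + ω·-0.461 = -0.383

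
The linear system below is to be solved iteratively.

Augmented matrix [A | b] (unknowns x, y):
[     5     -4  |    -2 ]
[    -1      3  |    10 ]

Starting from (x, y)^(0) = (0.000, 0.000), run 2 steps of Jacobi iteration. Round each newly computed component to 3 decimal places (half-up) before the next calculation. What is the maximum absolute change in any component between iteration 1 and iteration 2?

Iteration 1:
  x = (-2 - (-4)·0.000) / (5) = -0.400
  y = (10 - (-1)·0.000) / (3) = 3.333
Iteration 2:
  x = (-2 - (-4)·3.333) / (5) = 2.266
  y = (10 - (-1)·-0.400) / (3) = 3.200
Change: (2.666, -0.133) → max |·| = 2.666

2.666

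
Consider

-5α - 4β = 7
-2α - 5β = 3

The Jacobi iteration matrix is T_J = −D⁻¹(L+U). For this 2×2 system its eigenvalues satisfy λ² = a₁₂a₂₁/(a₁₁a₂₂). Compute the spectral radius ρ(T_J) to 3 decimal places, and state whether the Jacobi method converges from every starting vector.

a₁₂a₂₁/(a₁₁a₂₂) = (-4)·(-2) / ((-5)·(-5)) = 0.320000
ρ = √|0.320000| = √0.320000 = 0.566
ρ < 1, so Jacobi converges

0.566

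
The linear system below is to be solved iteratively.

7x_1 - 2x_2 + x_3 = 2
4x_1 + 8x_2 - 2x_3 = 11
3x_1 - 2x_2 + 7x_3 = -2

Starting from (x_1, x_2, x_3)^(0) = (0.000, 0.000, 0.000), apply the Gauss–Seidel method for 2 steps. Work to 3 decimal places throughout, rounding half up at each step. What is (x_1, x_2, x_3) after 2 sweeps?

Iteration 1:
  x_1 = (2 - (-2)·0.000 - (1)·0.000) / (7) = 0.286
  x_2 = (11 - (4)·0.286 - (-2)·0.000) / (8) = 1.232
  x_3 = (-2 - (3)·0.286 - (-2)·1.232) / (7) = -0.056
Iteration 2:
  x_1 = (2 - (-2)·1.232 - (1)·-0.056) / (7) = 0.646
  x_2 = (11 - (4)·0.646 - (-2)·-0.056) / (8) = 1.038
  x_3 = (-2 - (3)·0.646 - (-2)·1.038) / (7) = -0.266

(0.646, 1.038, -0.266)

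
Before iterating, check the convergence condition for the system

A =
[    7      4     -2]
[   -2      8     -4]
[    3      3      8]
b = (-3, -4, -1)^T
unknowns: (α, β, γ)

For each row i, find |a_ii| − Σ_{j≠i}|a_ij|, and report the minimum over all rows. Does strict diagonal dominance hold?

1

row 1: |7| − (4+2) = 1
row 2: |8| − (2+4) = 2
row 3: |8| − (3+3) = 2
minimum over rows = 1 → strictly diagonally dominant (convergence guaranteed)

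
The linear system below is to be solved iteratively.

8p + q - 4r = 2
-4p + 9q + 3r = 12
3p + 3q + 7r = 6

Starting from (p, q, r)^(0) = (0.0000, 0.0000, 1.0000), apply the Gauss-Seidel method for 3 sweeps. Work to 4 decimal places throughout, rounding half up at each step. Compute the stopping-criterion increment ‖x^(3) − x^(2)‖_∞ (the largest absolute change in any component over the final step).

Iteration 1:
  p = (2 - (1)·0.0000 - (-4)·1.0000) / (8) = 0.7500
  q = (12 - (-4)·0.7500 - (3)·1.0000) / (9) = 1.3333
  r = (6 - (3)·0.7500 - (3)·1.3333) / (7) = -0.0357
Iteration 2:
  p = (2 - (1)·1.3333 - (-4)·-0.0357) / (8) = 0.0655
  q = (12 - (-4)·0.0655 - (3)·-0.0357) / (9) = 1.3743
  r = (6 - (3)·0.0655 - (3)·1.3743) / (7) = 0.2401
Iteration 3:
  p = (2 - (1)·1.3743 - (-4)·0.2401) / (8) = 0.1983
  q = (12 - (-4)·0.1983 - (3)·0.2401) / (9) = 1.3414
  r = (6 - (3)·0.1983 - (3)·1.3414) / (7) = 0.1973
Change: (0.1328, -0.0329, -0.0428) → max |·| = 0.1328

0.1328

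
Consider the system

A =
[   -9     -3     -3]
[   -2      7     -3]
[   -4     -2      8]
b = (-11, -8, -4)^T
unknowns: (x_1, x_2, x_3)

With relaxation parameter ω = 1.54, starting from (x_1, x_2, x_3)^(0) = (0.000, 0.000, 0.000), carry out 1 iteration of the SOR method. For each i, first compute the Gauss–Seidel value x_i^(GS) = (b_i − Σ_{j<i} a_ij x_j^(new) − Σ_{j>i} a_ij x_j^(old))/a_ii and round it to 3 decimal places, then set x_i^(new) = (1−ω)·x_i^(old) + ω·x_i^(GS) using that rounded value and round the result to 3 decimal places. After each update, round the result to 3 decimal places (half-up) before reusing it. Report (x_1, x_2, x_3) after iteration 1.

(1.882, -0.932, 0.320)

Iteration 1:
  x_1: GS value = (-11 - (-3)·0.000 - (-3)·0.000) / (-9) = 1.222;  x_1 ← (1−ω)·0.000 + ω·1.222 = 1.882
  x_2: GS value = (-8 - (-2)·1.882 - (-3)·0.000) / (7) = -0.605;  x_2 ← (1−ω)·0.000 + ω·-0.605 = -0.932
  x_3: GS value = (-4 - (-4)·1.882 - (-2)·-0.932) / (8) = 0.208;  x_3 ← (1−ω)·0.000 + ω·0.208 = 0.320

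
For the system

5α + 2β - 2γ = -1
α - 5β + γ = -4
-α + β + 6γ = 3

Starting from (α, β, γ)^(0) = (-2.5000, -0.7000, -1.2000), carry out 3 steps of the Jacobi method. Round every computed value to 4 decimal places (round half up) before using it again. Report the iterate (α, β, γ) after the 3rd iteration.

Iteration 1:
  α = (-1 - (2)·-0.7000 - (-2)·-1.2000) / (5) = -0.4000
  β = (-4 - (1)·-2.5000 - (1)·-1.2000) / (-5) = 0.0600
  γ = (3 - (-1)·-2.5000 - (1)·-0.7000) / (6) = 0.2000
Iteration 2:
  α = (-1 - (2)·0.0600 - (-2)·0.2000) / (5) = -0.1440
  β = (-4 - (1)·-0.4000 - (1)·0.2000) / (-5) = 0.7600
  γ = (3 - (-1)·-0.4000 - (1)·0.0600) / (6) = 0.4233
Iteration 3:
  α = (-1 - (2)·0.7600 - (-2)·0.4233) / (5) = -0.3347
  β = (-4 - (1)·-0.1440 - (1)·0.4233) / (-5) = 0.8559
  γ = (3 - (-1)·-0.1440 - (1)·0.7600) / (6) = 0.3493

(-0.3347, 0.8559, 0.3493)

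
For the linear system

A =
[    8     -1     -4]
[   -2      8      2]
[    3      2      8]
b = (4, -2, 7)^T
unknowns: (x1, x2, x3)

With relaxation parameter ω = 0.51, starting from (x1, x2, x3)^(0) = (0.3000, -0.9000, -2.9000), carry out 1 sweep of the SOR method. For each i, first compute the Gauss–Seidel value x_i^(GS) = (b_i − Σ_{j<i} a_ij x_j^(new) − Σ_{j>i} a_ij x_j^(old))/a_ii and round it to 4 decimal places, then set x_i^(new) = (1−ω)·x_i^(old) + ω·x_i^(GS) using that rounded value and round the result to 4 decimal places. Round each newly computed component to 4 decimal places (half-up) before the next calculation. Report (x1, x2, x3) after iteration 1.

Iteration 1:
  x1: GS value = (4 - (-1)·-0.9000 - (-4)·-2.9000) / (8) = -1.0625;  x1 ← (1−ω)·0.3000 + ω·-1.0625 = -0.3949
  x2: GS value = (-2 - (-2)·-0.3949 - (2)·-2.9000) / (8) = 0.3763;  x2 ← (1−ω)·-0.9000 + ω·0.3763 = -0.2491
  x3: GS value = (7 - (3)·-0.3949 - (2)·-0.2491) / (8) = 1.0854;  x3 ← (1−ω)·-2.9000 + ω·1.0854 = -0.8674

(-0.3949, -0.2491, -0.8674)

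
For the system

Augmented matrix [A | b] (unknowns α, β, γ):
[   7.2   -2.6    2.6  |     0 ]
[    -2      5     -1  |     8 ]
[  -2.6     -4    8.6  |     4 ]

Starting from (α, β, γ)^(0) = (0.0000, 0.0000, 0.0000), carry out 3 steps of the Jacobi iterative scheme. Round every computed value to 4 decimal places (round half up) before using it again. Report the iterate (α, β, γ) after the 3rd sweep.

Iteration 1:
  α = (0 - (-2.6)·0.0000 - (2.6)·0.0000) / (7.2) = 0.0000
  β = (8 - (-2)·0.0000 - (-1)·0.0000) / (5) = 1.6000
  γ = (4 - (-2.6)·0.0000 - (-4)·0.0000) / (8.6) = 0.4651
Iteration 2:
  α = (0 - (-2.6)·1.6000 - (2.6)·0.4651) / (7.2) = 0.4098
  β = (8 - (-2)·0.0000 - (-1)·0.4651) / (5) = 1.6930
  γ = (4 - (-2.6)·0.0000 - (-4)·1.6000) / (8.6) = 1.2093
Iteration 3:
  α = (0 - (-2.6)·1.6930 - (2.6)·1.2093) / (7.2) = 0.1747
  β = (8 - (-2)·0.4098 - (-1)·1.2093) / (5) = 2.0058
  γ = (4 - (-2.6)·0.4098 - (-4)·1.6930) / (8.6) = 1.3765

(0.1747, 2.0058, 1.3765)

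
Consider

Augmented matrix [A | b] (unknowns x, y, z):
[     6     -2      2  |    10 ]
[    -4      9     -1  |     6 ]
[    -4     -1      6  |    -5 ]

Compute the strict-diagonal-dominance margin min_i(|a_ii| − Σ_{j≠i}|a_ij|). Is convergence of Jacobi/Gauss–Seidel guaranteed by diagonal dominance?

row 1: |6| − (2+2) = 2
row 2: |9| − (4+1) = 4
row 3: |6| − (4+1) = 1
minimum over rows = 1 → strictly diagonally dominant (convergence guaranteed)

1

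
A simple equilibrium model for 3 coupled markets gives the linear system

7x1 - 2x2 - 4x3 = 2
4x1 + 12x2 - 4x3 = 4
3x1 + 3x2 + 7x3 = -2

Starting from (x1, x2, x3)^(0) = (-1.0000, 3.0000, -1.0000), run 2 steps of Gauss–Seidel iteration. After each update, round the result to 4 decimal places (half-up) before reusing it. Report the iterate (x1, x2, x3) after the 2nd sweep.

Iteration 1:
  x1 = (2 - (-2)·3.0000 - (-4)·-1.0000) / (7) = 0.5714
  x2 = (4 - (4)·0.5714 - (-4)·-1.0000) / (12) = -0.1905
  x3 = (-2 - (3)·0.5714 - (3)·-0.1905) / (7) = -0.4490
Iteration 2:
  x1 = (2 - (-2)·-0.1905 - (-4)·-0.4490) / (7) = -0.0253
  x2 = (4 - (4)·-0.0253 - (-4)·-0.4490) / (12) = 0.1921
  x3 = (-2 - (3)·-0.0253 - (3)·0.1921) / (7) = -0.3572

(-0.0253, 0.1921, -0.3572)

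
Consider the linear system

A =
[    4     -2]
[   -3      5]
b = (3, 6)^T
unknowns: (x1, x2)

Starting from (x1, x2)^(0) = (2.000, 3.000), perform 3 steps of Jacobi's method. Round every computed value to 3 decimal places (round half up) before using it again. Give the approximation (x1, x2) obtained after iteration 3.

(2.025, 2.370)

Iteration 1:
  x1 = (3 - (-2)·3.000) / (4) = 2.250
  x2 = (6 - (-3)·2.000) / (5) = 2.400
Iteration 2:
  x1 = (3 - (-2)·2.400) / (4) = 1.950
  x2 = (6 - (-3)·2.250) / (5) = 2.550
Iteration 3:
  x1 = (3 - (-2)·2.550) / (4) = 2.025
  x2 = (6 - (-3)·1.950) / (5) = 2.370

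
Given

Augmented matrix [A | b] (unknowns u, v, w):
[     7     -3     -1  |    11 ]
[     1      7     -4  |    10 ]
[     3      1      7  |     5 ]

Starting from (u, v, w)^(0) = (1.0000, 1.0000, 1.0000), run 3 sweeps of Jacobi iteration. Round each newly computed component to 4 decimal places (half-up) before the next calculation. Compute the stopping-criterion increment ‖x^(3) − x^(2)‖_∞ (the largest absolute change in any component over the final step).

0.3849

Iteration 1:
  u = (11 - (-3)·1.0000 - (-1)·1.0000) / (7) = 2.1429
  v = (10 - (1)·1.0000 - (-4)·1.0000) / (7) = 1.8571
  w = (5 - (3)·1.0000 - (1)·1.0000) / (7) = 0.1429
Iteration 2:
  u = (11 - (-3)·1.8571 - (-1)·0.1429) / (7) = 2.3877
  v = (10 - (1)·2.1429 - (-4)·0.1429) / (7) = 1.2041
  w = (5 - (3)·2.1429 - (1)·1.8571) / (7) = -0.4694
Iteration 3:
  u = (11 - (-3)·1.2041 - (-1)·-0.4694) / (7) = 2.0204
  v = (10 - (1)·2.3877 - (-4)·-0.4694) / (7) = 0.8192
  w = (5 - (3)·2.3877 - (1)·1.2041) / (7) = -0.4810
Change: (-0.3673, -0.3849, -0.0116) → max |·| = 0.3849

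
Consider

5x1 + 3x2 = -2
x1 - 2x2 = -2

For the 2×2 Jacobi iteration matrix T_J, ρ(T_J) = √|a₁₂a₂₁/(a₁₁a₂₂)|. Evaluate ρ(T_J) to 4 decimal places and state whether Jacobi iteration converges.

a₁₂a₂₁/(a₁₁a₂₂) = (3)·(1) / ((5)·(-2)) = -0.300000
ρ = √|-0.300000| = √0.300000 = 0.5477
ρ < 1, so Jacobi converges

0.5477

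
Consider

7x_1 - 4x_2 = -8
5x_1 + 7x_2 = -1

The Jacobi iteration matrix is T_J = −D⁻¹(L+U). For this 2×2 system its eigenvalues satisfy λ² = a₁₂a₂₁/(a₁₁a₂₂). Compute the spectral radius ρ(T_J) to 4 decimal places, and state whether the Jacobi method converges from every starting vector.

0.6389

a₁₂a₂₁/(a₁₁a₂₂) = (-4)·(5) / ((7)·(7)) = -0.408163
ρ = √|-0.408163| = √0.408163 = 0.6389
ρ < 1, so Jacobi converges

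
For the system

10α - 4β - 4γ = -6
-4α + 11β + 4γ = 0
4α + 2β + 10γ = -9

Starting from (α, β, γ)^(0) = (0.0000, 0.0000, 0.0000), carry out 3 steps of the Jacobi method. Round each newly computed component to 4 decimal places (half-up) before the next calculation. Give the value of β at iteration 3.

-0.1091

Iteration 1:
  α = (-6 - (-4)·0.0000 - (-4)·0.0000) / (10) = -0.6000
  β = (0 - (-4)·0.0000 - (4)·0.0000) / (11) = 0.0000
  γ = (-9 - (4)·0.0000 - (2)·0.0000) / (10) = -0.9000
Iteration 2:
  α = (-6 - (-4)·0.0000 - (-4)·-0.9000) / (10) = -0.9600
  β = (0 - (-4)·-0.6000 - (4)·-0.9000) / (11) = 0.1091
  γ = (-9 - (4)·-0.6000 - (2)·0.0000) / (10) = -0.6600
Iteration 3:
  α = (-6 - (-4)·0.1091 - (-4)·-0.6600) / (10) = -0.8204
  β = (0 - (-4)·-0.9600 - (4)·-0.6600) / (11) = -0.1091
  γ = (-9 - (4)·-0.9600 - (2)·0.1091) / (10) = -0.5378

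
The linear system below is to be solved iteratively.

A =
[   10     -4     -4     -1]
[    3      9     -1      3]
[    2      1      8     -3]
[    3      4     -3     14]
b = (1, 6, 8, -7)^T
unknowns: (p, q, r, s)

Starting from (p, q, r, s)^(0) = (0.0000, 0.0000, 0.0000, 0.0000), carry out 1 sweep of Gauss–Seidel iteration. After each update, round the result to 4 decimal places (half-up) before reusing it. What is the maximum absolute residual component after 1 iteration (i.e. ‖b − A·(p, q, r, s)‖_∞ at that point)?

Iteration 1:
  p = (1 - (-4)·0.0000 - (-4)·0.0000 - (-1)·0.0000) / (10) = 0.1000
  q = (6 - (3)·0.1000 - (-1)·0.0000 - (3)·0.0000) / (9) = 0.6333
  r = (8 - (2)·0.1000 - (1)·0.6333 - (-3)·0.0000) / (8) = 0.8958
  s = (-7 - (3)·0.1000 - (4)·0.6333 - (-3)·0.8958) / (14) = -0.5104
Residual b − A·x = (5.6060, 2.4273, -1.5309, -0.0002); ∞-norm = 5.6060

5.6060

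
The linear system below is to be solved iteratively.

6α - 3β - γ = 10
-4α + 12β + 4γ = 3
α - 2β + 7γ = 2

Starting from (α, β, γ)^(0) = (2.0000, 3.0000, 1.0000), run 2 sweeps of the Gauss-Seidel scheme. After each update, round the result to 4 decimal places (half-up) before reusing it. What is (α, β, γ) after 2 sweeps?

Iteration 1:
  α = (10 - (-3)·3.0000 - (-1)·1.0000) / (6) = 3.3333
  β = (3 - (-4)·3.3333 - (4)·1.0000) / (12) = 1.0278
  γ = (2 - (1)·3.3333 - (-2)·1.0278) / (7) = 0.1032
Iteration 2:
  α = (10 - (-3)·1.0278 - (-1)·0.1032) / (6) = 2.1978
  β = (3 - (-4)·2.1978 - (4)·0.1032) / (12) = 0.9482
  γ = (2 - (1)·2.1978 - (-2)·0.9482) / (7) = 0.2427

(2.1978, 0.9482, 0.2427)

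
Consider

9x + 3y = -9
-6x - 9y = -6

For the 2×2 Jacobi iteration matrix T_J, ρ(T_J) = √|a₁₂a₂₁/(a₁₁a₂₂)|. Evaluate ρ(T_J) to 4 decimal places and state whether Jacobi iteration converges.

0.4714

a₁₂a₂₁/(a₁₁a₂₂) = (3)·(-6) / ((9)·(-9)) = 0.222222
ρ = √|0.222222| = √0.222222 = 0.4714
ρ < 1, so Jacobi converges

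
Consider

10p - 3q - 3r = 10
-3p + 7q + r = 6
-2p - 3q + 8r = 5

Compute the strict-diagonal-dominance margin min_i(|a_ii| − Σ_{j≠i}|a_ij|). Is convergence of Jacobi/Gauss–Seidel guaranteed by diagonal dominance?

row 1: |10| − (3+3) = 4
row 2: |7| − (3+1) = 3
row 3: |8| − (2+3) = 3
minimum over rows = 3 → strictly diagonally dominant (convergence guaranteed)

3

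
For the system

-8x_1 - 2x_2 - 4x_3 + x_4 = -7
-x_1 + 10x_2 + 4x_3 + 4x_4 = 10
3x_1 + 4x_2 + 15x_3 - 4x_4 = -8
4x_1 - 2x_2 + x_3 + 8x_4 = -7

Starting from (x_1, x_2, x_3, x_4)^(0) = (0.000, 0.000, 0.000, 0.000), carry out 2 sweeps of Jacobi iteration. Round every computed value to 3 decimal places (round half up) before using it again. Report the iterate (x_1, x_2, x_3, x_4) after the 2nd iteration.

Iteration 1:
  x_1 = (-7 - (-2)·0.000 - (-4)·0.000 - (1)·0.000) / (-8) = 0.875
  x_2 = (10 - (-1)·0.000 - (4)·0.000 - (4)·0.000) / (10) = 1.000
  x_3 = (-8 - (3)·0.000 - (4)·0.000 - (-4)·0.000) / (15) = -0.533
  x_4 = (-7 - (4)·0.000 - (-2)·0.000 - (1)·0.000) / (8) = -0.875
Iteration 2:
  x_1 = (-7 - (-2)·1.000 - (-4)·-0.533 - (1)·-0.875) / (-8) = 0.782
  x_2 = (10 - (-1)·0.875 - (4)·-0.533 - (4)·-0.875) / (10) = 1.651
  x_3 = (-8 - (3)·0.875 - (4)·1.000 - (-4)·-0.875) / (15) = -1.208
  x_4 = (-7 - (4)·0.875 - (-2)·1.000 - (1)·-0.533) / (8) = -0.996

(0.782, 1.651, -1.208, -0.996)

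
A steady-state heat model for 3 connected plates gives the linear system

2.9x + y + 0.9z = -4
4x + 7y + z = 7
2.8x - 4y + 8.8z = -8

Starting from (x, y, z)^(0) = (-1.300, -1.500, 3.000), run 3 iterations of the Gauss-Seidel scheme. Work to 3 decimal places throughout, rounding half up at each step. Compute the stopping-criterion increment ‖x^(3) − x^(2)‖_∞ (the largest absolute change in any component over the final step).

0.278

Iteration 1:
  x = (-4 - (1)·-1.500 - (0.9)·3.000) / (2.9) = -1.793
  y = (7 - (4)·-1.793 - (1)·3.000) / (7) = 1.596
  z = (-8 - (2.8)·-1.793 - (-4)·1.596) / (8.8) = 0.387
Iteration 2:
  x = (-4 - (1)·1.596 - (0.9)·0.387) / (2.9) = -2.050
  y = (7 - (4)·-2.050 - (1)·0.387) / (7) = 2.116
  z = (-8 - (2.8)·-2.050 - (-4)·2.116) / (8.8) = 0.705
Iteration 3:
  x = (-4 - (1)·2.116 - (0.9)·0.705) / (2.9) = -2.328
  y = (7 - (4)·-2.328 - (1)·0.705) / (7) = 2.230
  z = (-8 - (2.8)·-2.328 - (-4)·2.230) / (8.8) = 0.845
Change: (-0.278, 0.114, 0.140) → max |·| = 0.278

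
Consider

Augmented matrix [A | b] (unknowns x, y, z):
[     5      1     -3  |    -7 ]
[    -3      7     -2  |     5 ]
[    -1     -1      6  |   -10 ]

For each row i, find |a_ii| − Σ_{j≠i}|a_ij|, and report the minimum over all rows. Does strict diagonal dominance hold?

1

row 1: |5| − (1+3) = 1
row 2: |7| − (3+2) = 2
row 3: |6| − (1+1) = 4
minimum over rows = 1 → strictly diagonally dominant (convergence guaranteed)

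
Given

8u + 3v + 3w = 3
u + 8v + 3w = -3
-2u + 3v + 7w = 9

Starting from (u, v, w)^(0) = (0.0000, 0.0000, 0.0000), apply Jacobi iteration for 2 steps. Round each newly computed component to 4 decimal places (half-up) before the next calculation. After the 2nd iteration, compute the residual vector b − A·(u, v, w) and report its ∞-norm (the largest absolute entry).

Iteration 1:
  u = (3 - (3)·0.0000 - (3)·0.0000) / (8) = 0.3750
  v = (-3 - (1)·0.0000 - (3)·0.0000) / (8) = -0.3750
  w = (9 - (-2)·0.0000 - (3)·0.0000) / (7) = 1.2857
Iteration 2:
  u = (3 - (3)·-0.3750 - (3)·1.2857) / (8) = 0.0335
  v = (-3 - (1)·0.3750 - (3)·1.2857) / (8) = -0.9040
  w = (9 - (-2)·0.3750 - (3)·-0.3750) / (7) = 1.5536
Residual b − A·x = (0.7832, -0.4623, 0.9038); ∞-norm = 0.9038

0.9038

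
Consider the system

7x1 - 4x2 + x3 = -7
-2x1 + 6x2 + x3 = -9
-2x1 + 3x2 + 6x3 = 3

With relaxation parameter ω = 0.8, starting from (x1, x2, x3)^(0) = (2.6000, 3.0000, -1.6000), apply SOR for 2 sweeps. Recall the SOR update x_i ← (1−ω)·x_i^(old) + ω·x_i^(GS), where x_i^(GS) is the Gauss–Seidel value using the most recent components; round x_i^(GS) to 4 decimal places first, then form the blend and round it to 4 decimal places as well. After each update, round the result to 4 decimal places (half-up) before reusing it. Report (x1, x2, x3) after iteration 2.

(-0.6167, -1.4323, 0.8962)

Iteration 1:
  x1: GS value = (-7 - (-4)·3.0000 - (1)·-1.6000) / (7) = 0.9429;  x1 ← (1−ω)·2.6000 + ω·0.9429 = 1.2743
  x2: GS value = (-9 - (-2)·1.2743 - (1)·-1.6000) / (6) = -0.8086;  x2 ← (1−ω)·3.0000 + ω·-0.8086 = -0.0469
  x3: GS value = (3 - (-2)·1.2743 - (3)·-0.0469) / (6) = 0.9482;  x3 ← (1−ω)·-1.6000 + ω·0.9482 = 0.4386
Iteration 2:
  x1: GS value = (-7 - (-4)·-0.0469 - (1)·0.4386) / (7) = -1.0895;  x1 ← (1−ω)·1.2743 + ω·-1.0895 = -0.6167
  x2: GS value = (-9 - (-2)·-0.6167 - (1)·0.4386) / (6) = -1.7787;  x2 ← (1−ω)·-0.0469 + ω·-1.7787 = -1.4323
  x3: GS value = (3 - (-2)·-0.6167 - (3)·-1.4323) / (6) = 1.0106;  x3 ← (1−ω)·0.4386 + ω·1.0106 = 0.8962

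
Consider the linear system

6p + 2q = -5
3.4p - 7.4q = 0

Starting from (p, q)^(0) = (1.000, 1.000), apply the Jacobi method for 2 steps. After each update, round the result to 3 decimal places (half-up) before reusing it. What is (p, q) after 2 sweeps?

Iteration 1:
  p = (-5 - (2)·1.000) / (6) = -1.167
  q = (0 - (3.4)·1.000) / (-7.4) = 0.459
Iteration 2:
  p = (-5 - (2)·0.459) / (6) = -0.986
  q = (0 - (3.4)·-1.167) / (-7.4) = -0.536

(-0.986, -0.536)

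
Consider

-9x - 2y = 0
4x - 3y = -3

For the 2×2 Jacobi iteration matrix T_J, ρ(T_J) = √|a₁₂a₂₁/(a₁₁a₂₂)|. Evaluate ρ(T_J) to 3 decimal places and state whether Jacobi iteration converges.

a₁₂a₂₁/(a₁₁a₂₂) = (-2)·(4) / ((-9)·(-3)) = -0.296296
ρ = √|-0.296296| = √0.296296 = 0.544
ρ < 1, so Jacobi converges

0.544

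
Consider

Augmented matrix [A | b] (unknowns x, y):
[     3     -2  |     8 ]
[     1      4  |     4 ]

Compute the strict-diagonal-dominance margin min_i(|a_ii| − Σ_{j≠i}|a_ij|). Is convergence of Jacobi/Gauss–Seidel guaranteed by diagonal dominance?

row 1: |3| − (2) = 1
row 2: |4| − (1) = 3
minimum over rows = 1 → strictly diagonally dominant (convergence guaranteed)

1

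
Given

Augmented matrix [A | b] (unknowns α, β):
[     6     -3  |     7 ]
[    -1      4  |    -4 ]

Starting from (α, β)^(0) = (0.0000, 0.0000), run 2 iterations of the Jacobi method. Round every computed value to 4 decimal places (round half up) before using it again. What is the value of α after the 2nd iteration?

0.6667

Iteration 1:
  α = (7 - (-3)·0.0000) / (6) = 1.1667
  β = (-4 - (-1)·0.0000) / (4) = -1.0000
Iteration 2:
  α = (7 - (-3)·-1.0000) / (6) = 0.6667
  β = (-4 - (-1)·1.1667) / (4) = -0.7083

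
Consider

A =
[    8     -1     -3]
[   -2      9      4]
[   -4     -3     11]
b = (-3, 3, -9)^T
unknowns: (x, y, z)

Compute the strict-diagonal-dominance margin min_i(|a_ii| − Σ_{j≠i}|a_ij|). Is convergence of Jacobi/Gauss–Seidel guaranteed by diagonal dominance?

row 1: |8| − (1+3) = 4
row 2: |9| − (2+4) = 3
row 3: |11| − (4+3) = 4
minimum over rows = 3 → strictly diagonally dominant (convergence guaranteed)

3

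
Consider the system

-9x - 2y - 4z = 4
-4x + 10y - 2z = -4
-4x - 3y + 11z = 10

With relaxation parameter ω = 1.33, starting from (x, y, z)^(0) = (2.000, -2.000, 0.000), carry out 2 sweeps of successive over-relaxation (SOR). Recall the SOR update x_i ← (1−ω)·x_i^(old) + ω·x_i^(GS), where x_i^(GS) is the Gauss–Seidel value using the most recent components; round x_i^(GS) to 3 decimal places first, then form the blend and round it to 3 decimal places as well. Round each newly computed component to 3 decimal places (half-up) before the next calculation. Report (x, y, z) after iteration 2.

Iteration 1:
  x: GS value = (4 - (-2)·-2.000 - (-4)·0.000) / (-9) = 0.000;  x ← (1−ω)·2.000 + ω·0.000 = -0.660
  y: GS value = (-4 - (-4)·-0.660 - (-2)·0.000) / (10) = -0.664;  y ← (1−ω)·-2.000 + ω·-0.664 = -0.223
  z: GS value = (10 - (-4)·-0.660 - (-3)·-0.223) / (11) = 0.608;  z ← (1−ω)·0.000 + ω·0.608 = 0.809
Iteration 2:
  x: GS value = (4 - (-2)·-0.223 - (-4)·0.809) / (-9) = -0.754;  x ← (1−ω)·-0.660 + ω·-0.754 = -0.785
  y: GS value = (-4 - (-4)·-0.785 - (-2)·0.809) / (10) = -0.552;  y ← (1−ω)·-0.223 + ω·-0.552 = -0.661
  z: GS value = (10 - (-4)·-0.785 - (-3)·-0.661) / (11) = 0.443;  z ← (1−ω)·0.809 + ω·0.443 = 0.322

(-0.785, -0.661, 0.322)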